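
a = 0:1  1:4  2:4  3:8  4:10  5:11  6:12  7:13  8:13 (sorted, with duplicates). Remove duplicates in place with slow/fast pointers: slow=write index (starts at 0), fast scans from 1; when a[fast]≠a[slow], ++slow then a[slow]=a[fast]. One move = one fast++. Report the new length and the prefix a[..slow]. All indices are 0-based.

slow=0 fast=1: a[fast]=4≠a[slow]=1 write a[1]=4, slow++,fast++
slow=1 fast=2: a[fast]=4=a[slow] dup, fast++
slow=1 fast=3: a[fast]=8≠a[slow]=4 write a[2]=8, slow++,fast++
slow=2 fast=4: a[fast]=10≠a[slow]=8 write a[3]=10, slow++,fast++
slow=3 fast=5: a[fast]=11≠a[slow]=10 write a[4]=11, slow++,fast++
slow=4 fast=6: a[fast]=12≠a[slow]=11 write a[5]=12, slow++,fast++
slow=5 fast=7: a[fast]=13≠a[slow]=12 write a[6]=13, slow++,fast++
slow=6 fast=8: a[fast]=13=a[slow] dup, fast++

length 7; prefix = [1, 4, 8, 10, 11, 12, 13]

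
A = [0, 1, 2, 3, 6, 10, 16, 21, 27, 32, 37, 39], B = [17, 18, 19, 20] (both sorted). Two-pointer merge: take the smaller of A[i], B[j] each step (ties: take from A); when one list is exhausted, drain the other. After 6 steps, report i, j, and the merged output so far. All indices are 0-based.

i=6, j=0, merged so far=[0, 1, 2, 3, 6, 10]

i=0 j=0: A[i]=0<=B[j]=17 take 0, i++
i=1 j=0: A[i]=1<=B[j]=17 take 1, i++
i=2 j=0: A[i]=2<=B[j]=17 take 2, i++
i=3 j=0: A[i]=3<=B[j]=17 take 3, i++
i=4 j=0: A[i]=6<=B[j]=17 take 6, i++
i=5 j=0: A[i]=10<=B[j]=17 take 10, i++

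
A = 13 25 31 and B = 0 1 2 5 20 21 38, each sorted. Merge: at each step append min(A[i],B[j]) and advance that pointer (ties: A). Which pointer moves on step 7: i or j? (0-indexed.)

j

[i=0,j=0] A[i]=13>B[j]=0 take 0 → j++
[i=0,j=1] A[i]=13>B[j]=1 take 1 → j++
[i=0,j=2] A[i]=13>B[j]=2 take 2 → j++
[i=0,j=3] A[i]=13>B[j]=5 take 5 → j++
[i=0,j=4] A[i]=13<=B[j]=20 take 13 → i++
[i=1,j=4] A[i]=25>B[j]=20 take 20 → j++
[i=1,j=5] A[i]=25>B[j]=21 take 21 → j++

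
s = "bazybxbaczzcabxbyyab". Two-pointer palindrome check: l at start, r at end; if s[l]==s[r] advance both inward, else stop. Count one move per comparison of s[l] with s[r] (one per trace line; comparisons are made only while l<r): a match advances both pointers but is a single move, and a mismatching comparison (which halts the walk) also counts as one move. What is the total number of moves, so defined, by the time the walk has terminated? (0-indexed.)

3 moves

l=0 r=19: 'b'=='b', l++,r--
l=1 r=18: 'a'=='a', l++,r--
l=2 r=17: 'z'!='y', stop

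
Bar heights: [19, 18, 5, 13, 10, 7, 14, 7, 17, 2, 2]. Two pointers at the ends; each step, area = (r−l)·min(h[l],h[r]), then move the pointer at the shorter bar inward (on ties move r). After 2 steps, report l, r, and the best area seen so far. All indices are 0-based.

[0,10] min(19,2)*10=20 best=20 * → r--
[0,9] min(19,2)*9=18 best=20 → r--

l=0, r=8, best area=20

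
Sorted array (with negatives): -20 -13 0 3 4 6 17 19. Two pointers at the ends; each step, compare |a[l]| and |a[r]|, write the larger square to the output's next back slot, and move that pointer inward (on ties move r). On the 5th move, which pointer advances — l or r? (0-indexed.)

r

[0,7] |-20|>|19| out[7]=400 → l++
[1,7] |-13|<=|19| out[6]=361 → r--
[1,6] |-13|<=|17| out[5]=289 → r--
[1,5] |-13|>|6| out[4]=169 → l++
[2,5] |0|<=|6| out[3]=36 → r--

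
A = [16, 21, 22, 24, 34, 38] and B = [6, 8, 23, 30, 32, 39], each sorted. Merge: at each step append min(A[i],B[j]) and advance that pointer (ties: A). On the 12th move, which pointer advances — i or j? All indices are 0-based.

[i=0,j=0] A[i]=16>B[j]=6 take 6 → j++
[i=0,j=1] A[i]=16>B[j]=8 take 8 → j++
[i=0,j=2] A[i]=16<=B[j]=23 take 16 → i++
[i=1,j=2] A[i]=21<=B[j]=23 take 21 → i++
[i=2,j=2] A[i]=22<=B[j]=23 take 22 → i++
[i=3,j=2] A[i]=24>B[j]=23 take 23 → j++
[i=3,j=3] A[i]=24<=B[j]=30 take 24 → i++
[i=4,j=3] A[i]=34>B[j]=30 take 30 → j++
[i=4,j=4] A[i]=34>B[j]=32 take 32 → j++
[i=4,j=5] A[i]=34<=B[j]=39 take 34 → i++
[i=5,j=5] A[i]=38<=B[j]=39 take 38 → i++
[i=6,j=5] A done, take B[j]=39 → j++

j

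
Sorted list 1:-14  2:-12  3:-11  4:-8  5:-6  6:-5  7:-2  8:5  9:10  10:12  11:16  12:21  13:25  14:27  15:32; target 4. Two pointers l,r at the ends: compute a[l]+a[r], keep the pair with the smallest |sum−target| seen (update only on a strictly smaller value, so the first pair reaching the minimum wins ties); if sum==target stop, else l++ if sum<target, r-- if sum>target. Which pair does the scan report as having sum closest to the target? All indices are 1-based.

pair (-12, 16) with sum 4 (|Δ|=0)

[1,15] -14+32=18 d=14 * → r--
[1,14] -14+27=13 d=9 * → r--
[1,13] -14+25=11 d=7 * → r--
[1,12] -14+21=7 d=3 * → r--
[1,11] -14+16=2 d=2 * → l++
[2,11] -12+16=4 d=0 * → stop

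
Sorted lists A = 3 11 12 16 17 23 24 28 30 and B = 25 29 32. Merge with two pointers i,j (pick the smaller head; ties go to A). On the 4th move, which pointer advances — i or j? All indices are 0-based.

i

i=0 j=0: A[i]=3<=B[j]=25 take 3, i++
i=1 j=0: A[i]=11<=B[j]=25 take 11, i++
i=2 j=0: A[i]=12<=B[j]=25 take 12, i++
i=3 j=0: A[i]=16<=B[j]=25 take 16, i++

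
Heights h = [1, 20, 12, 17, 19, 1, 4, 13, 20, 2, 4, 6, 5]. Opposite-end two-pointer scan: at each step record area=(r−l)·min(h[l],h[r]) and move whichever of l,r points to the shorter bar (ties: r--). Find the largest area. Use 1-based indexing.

[1,13] min(1,5)*12=12 best=12 * → l++
[2,13] min(20,5)*11=55 best=55 * → r--
[2,12] min(20,6)*10=60 best=60 * → r--
[2,11] min(20,4)*9=36 best=60 → r--
[2,10] min(20,2)*8=16 best=60 → r--
[2,9] min(20,20)*7=140 best=140 * → r--
[2,8] min(20,13)*6=78 best=140 → r--
[2,7] min(20,4)*5=20 best=140 → r--
[2,6] min(20,1)*4=4 best=140 → r--
[2,5] min(20,19)*3=57 best=140 → r--
[2,4] min(20,17)*2=34 best=140 → r--
[2,3] min(20,12)*1=12 best=140 → r--

max area = 140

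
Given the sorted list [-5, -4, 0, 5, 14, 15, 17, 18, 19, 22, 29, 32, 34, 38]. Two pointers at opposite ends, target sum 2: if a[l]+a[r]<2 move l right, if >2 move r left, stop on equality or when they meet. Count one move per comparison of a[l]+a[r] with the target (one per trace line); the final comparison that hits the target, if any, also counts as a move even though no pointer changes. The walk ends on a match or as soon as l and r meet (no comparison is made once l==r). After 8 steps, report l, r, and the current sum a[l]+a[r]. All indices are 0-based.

l=0, r=5, sum=10

l=0 r=13: -5+38=33 >2, r--
l=0 r=12: -5+34=29 >2, r--
l=0 r=11: -5+32=27 >2, r--
l=0 r=10: -5+29=24 >2, r--
l=0 r=9: -5+22=17 >2, r--
l=0 r=8: -5+19=14 >2, r--
l=0 r=7: -5+18=13 >2, r--
l=0 r=6: -5+17=12 >2, r--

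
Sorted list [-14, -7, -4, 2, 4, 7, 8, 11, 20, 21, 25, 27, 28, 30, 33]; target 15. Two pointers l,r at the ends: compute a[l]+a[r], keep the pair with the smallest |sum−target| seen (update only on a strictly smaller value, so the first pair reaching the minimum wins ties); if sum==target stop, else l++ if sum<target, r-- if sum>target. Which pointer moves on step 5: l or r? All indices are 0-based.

l=0 r=14: -14+33=19 d=4 *, r--
l=0 r=13: -14+30=16 d=1 *, r--
l=0 r=12: -14+28=14 d=1, l++
l=1 r=12: -7+28=21 d=6, r--
l=1 r=11: -7+27=20 d=5, r--

r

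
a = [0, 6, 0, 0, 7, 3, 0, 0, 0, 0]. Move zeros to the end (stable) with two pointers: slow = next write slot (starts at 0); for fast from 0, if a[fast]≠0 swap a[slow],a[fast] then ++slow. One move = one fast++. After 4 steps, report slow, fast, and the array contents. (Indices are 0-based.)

slow=1, fast=4, a=[6, 0, 0, 0, 7, 3, 0, 0, 0, 0]

(s=0,f=0) a[fast]=0 → fast++
(s=0,f=1) a[fast]=6≠0 swap→a[0]=6 → slow++,fast++
(s=1,f=2) a[fast]=0 → fast++
(s=1,f=3) a[fast]=0 → fast++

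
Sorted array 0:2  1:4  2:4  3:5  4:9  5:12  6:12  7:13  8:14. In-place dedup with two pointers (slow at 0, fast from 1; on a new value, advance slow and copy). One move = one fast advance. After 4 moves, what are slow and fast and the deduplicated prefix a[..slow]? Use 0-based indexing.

slow=0 fast=1: a[fast]=4≠a[slow]=2 write a[1]=4, slow++,fast++
slow=1 fast=2: a[fast]=4=a[slow] dup, fast++
slow=1 fast=3: a[fast]=5≠a[slow]=4 write a[2]=5, slow++,fast++
slow=2 fast=4: a[fast]=9≠a[slow]=5 write a[3]=9, slow++,fast++

slow=3, fast=5, prefix=[2, 4, 5, 9]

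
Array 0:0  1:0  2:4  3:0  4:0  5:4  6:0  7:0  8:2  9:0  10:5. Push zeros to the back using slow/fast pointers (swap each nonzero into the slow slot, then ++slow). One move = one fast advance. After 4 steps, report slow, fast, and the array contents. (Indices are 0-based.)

slow=0 fast=0: a[fast]=0, fast++
slow=0 fast=1: a[fast]=0, fast++
slow=0 fast=2: a[fast]=4≠0 swap→a[0]=4, slow++,fast++
slow=1 fast=3: a[fast]=0, fast++

slow=1, fast=4, a=[4, 0, 0, 0, 0, 4, 0, 0, 2, 0, 5]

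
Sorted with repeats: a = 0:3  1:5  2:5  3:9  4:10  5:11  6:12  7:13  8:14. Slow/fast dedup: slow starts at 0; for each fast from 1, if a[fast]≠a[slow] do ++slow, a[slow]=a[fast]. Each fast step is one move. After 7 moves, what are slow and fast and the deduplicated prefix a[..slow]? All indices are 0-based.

slow=0 fast=1: a[fast]=5≠a[slow]=3 write a[1]=5, slow++,fast++
slow=1 fast=2: a[fast]=5=a[slow] dup, fast++
slow=1 fast=3: a[fast]=9≠a[slow]=5 write a[2]=9, slow++,fast++
slow=2 fast=4: a[fast]=10≠a[slow]=9 write a[3]=10, slow++,fast++
slow=3 fast=5: a[fast]=11≠a[slow]=10 write a[4]=11, slow++,fast++
slow=4 fast=6: a[fast]=12≠a[slow]=11 write a[5]=12, slow++,fast++
slow=5 fast=7: a[fast]=13≠a[slow]=12 write a[6]=13, slow++,fast++

slow=6, fast=8, prefix=[3, 5, 9, 10, 11, 12, 13]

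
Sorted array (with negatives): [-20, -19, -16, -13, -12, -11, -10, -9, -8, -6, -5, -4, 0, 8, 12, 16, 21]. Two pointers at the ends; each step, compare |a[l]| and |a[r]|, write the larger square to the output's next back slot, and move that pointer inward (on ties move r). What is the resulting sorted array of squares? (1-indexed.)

[0, 16, 25, 36, 64, 64, 81, 100, 121, 144, 144, 169, 256, 256, 361, 400, 441]

l=1 r=17: |-20|<=|21| out[17]=441, r--
l=1 r=16: |-20|>|16| out[16]=400, l++
l=2 r=16: |-19|>|16| out[15]=361, l++
l=3 r=16: |-16|<=|16| out[14]=256, r--
l=3 r=15: |-16|>|12| out[13]=256, l++
l=4 r=15: |-13|>|12| out[12]=169, l++
l=5 r=15: |-12|<=|12| out[11]=144, r--
l=5 r=14: |-12|>|8| out[10]=144, l++
l=6 r=14: |-11|>|8| out[9]=121, l++
l=7 r=14: |-10|>|8| out[8]=100, l++
l=8 r=14: |-9|>|8| out[7]=81, l++
l=9 r=14: |-8|<=|8| out[6]=64, r--
l=9 r=13: |-8|>|0| out[5]=64, l++
l=10 r=13: |-6|>|0| out[4]=36, l++
l=11 r=13: |-5|>|0| out[3]=25, l++
l=12 r=13: |-4|>|0| out[2]=16, l++
l=13 r=13: |0|<=|0| out[1]=0, r--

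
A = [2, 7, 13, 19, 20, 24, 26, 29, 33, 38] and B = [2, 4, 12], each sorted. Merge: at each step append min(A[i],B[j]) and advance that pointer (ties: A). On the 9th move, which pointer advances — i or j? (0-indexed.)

i

[i=0,j=0] A[i]=2<=B[j]=2 take 2 → i++
[i=1,j=0] A[i]=7>B[j]=2 take 2 → j++
[i=1,j=1] A[i]=7>B[j]=4 take 4 → j++
[i=1,j=2] A[i]=7<=B[j]=12 take 7 → i++
[i=2,j=2] A[i]=13>B[j]=12 take 12 → j++
[i=2,j=3] B done, take A[i]=13 → i++
[i=3,j=3] B done, take A[i]=19 → i++
[i=4,j=3] B done, take A[i]=20 → i++
[i=5,j=3] B done, take A[i]=24 → i++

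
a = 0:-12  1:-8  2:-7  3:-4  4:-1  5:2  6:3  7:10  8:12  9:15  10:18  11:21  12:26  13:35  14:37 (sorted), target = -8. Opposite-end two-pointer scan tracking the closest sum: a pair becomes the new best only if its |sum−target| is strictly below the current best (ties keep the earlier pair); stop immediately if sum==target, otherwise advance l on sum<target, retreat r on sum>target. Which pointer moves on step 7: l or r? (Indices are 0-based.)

l=0 r=14: -12+37=25 d=33 *, r--
l=0 r=13: -12+35=23 d=31 *, r--
l=0 r=12: -12+26=14 d=22 *, r--
l=0 r=11: -12+21=9 d=17 *, r--
l=0 r=10: -12+18=6 d=14 *, r--
l=0 r=9: -12+15=3 d=11 *, r--
l=0 r=8: -12+12=0 d=8 *, r--

r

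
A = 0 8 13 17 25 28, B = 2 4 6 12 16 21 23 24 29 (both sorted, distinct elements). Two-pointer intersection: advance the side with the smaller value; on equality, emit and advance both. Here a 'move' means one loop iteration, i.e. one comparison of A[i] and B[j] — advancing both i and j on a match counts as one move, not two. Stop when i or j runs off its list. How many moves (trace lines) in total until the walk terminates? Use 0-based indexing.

[i=0,j=0] 0<2 → i++
[i=1,j=0] 8>2 → j++
[i=1,j=1] 8>4 → j++
[i=1,j=2] 8>6 → j++
[i=1,j=3] 8<12 → i++
[i=2,j=3] 13>12 → j++
[i=2,j=4] 13<16 → i++
[i=3,j=4] 17>16 → j++
[i=3,j=5] 17<21 → i++
[i=4,j=5] 25>21 → j++
[i=4,j=6] 25>23 → j++
[i=4,j=7] 25>24 → j++
[i=4,j=8] 25<29 → i++
[i=5,j=8] 28<29 → i++

14 moves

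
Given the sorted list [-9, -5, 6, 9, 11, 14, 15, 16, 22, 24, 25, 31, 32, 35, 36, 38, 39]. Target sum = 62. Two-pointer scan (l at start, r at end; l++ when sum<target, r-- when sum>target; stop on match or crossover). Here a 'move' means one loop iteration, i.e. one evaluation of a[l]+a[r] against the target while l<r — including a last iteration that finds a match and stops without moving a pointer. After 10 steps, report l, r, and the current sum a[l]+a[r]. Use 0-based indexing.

l=0 r=16: -9+39=30 <62, l++
l=1 r=16: -5+39=34 <62, l++
l=2 r=16: 6+39=45 <62, l++
l=3 r=16: 9+39=48 <62, l++
l=4 r=16: 11+39=50 <62, l++
l=5 r=16: 14+39=53 <62, l++
l=6 r=16: 15+39=54 <62, l++
l=7 r=16: 16+39=55 <62, l++
l=8 r=16: 22+39=61 <62, l++
l=9 r=16: 24+39=63 >62, r--

l=9, r=15, sum=62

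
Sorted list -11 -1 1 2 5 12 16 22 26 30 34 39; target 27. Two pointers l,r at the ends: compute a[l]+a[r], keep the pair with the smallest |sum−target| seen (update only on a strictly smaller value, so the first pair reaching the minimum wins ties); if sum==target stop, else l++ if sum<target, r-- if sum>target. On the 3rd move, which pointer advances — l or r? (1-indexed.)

r

[1,12] -11+39=28 d=1 * → r--
[1,11] -11+34=23 d=4 → l++
[2,11] -1+34=33 d=6 → r--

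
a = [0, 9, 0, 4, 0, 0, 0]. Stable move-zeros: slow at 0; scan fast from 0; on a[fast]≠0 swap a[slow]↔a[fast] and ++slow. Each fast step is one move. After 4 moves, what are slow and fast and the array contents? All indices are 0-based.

slow=2, fast=4, a=[9, 4, 0, 0, 0, 0, 0]

slow=0 fast=0: a[fast]=0, fast++
slow=0 fast=1: a[fast]=9≠0 swap→a[0]=9, slow++,fast++
slow=1 fast=2: a[fast]=0, fast++
slow=1 fast=3: a[fast]=4≠0 swap→a[1]=4, slow++,fast++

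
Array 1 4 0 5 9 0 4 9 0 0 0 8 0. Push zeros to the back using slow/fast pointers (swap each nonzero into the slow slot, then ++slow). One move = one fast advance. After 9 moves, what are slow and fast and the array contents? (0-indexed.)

slow=6, fast=9, a=[1, 4, 5, 9, 4, 9, 0, 0, 0, 0, 0, 8, 0]

slow=0 fast=0: a[fast]=1≠0 swap→a[0]=1, slow++,fast++
slow=1 fast=1: a[fast]=4≠0 swap→a[1]=4, slow++,fast++
slow=2 fast=2: a[fast]=0, fast++
slow=2 fast=3: a[fast]=5≠0 swap→a[2]=5, slow++,fast++
slow=3 fast=4: a[fast]=9≠0 swap→a[3]=9, slow++,fast++
slow=4 fast=5: a[fast]=0, fast++
slow=4 fast=6: a[fast]=4≠0 swap→a[4]=4, slow++,fast++
slow=5 fast=7: a[fast]=9≠0 swap→a[5]=9, slow++,fast++
slow=6 fast=8: a[fast]=0, fast++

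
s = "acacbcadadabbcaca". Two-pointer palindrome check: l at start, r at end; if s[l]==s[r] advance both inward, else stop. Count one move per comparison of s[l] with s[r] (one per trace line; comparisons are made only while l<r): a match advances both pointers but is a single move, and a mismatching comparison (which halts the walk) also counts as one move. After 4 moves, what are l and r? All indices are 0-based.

[0,16] 'a'=='a' → l++,r--
[1,15] 'c'=='c' → l++,r--
[2,14] 'a'=='a' → l++,r--
[3,13] 'c'=='c' → l++,r--

l=4, r=12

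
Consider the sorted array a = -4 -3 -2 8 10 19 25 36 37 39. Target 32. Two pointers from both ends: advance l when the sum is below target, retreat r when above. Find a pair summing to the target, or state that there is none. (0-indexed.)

l=0 r=9: -4+39=35 >32, r--
l=0 r=8: -4+37=33 >32, r--
l=0 r=7: -4+36=32, found

(-4, 36)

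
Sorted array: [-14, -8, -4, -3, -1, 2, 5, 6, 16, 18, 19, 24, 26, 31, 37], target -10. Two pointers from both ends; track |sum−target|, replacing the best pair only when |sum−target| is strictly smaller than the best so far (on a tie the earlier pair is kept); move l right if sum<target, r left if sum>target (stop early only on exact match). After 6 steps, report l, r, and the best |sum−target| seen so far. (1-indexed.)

[1,15] -14+37=23 d=33 * → r--
[1,14] -14+31=17 d=27 * → r--
[1,13] -14+26=12 d=22 * → r--
[1,12] -14+24=10 d=20 * → r--
[1,11] -14+19=5 d=15 * → r--
[1,10] -14+18=4 d=14 * → r--

l=1, r=9, best |Δ|=14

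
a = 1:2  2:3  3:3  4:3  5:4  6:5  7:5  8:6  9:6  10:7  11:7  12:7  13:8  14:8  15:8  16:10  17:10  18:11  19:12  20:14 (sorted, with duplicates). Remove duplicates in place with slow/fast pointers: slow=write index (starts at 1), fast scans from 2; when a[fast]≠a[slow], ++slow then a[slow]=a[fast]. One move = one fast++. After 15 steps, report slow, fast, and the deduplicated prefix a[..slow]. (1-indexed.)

slow=8, fast=17, prefix=[2, 3, 4, 5, 6, 7, 8, 10]

(s=1,f=2) a[fast]=3≠a[slow]=2 write a[2]=3 → slow++,fast++
(s=2,f=3) a[fast]=3=a[slow] dup → fast++
(s=2,f=4) a[fast]=3=a[slow] dup → fast++
(s=2,f=5) a[fast]=4≠a[slow]=3 write a[3]=4 → slow++,fast++
(s=3,f=6) a[fast]=5≠a[slow]=4 write a[4]=5 → slow++,fast++
(s=4,f=7) a[fast]=5=a[slow] dup → fast++
(s=4,f=8) a[fast]=6≠a[slow]=5 write a[5]=6 → slow++,fast++
(s=5,f=9) a[fast]=6=a[slow] dup → fast++
(s=5,f=10) a[fast]=7≠a[slow]=6 write a[6]=7 → slow++,fast++
(s=6,f=11) a[fast]=7=a[slow] dup → fast++
(s=6,f=12) a[fast]=7=a[slow] dup → fast++
(s=6,f=13) a[fast]=8≠a[slow]=7 write a[7]=8 → slow++,fast++
(s=7,f=14) a[fast]=8=a[slow] dup → fast++
(s=7,f=15) a[fast]=8=a[slow] dup → fast++
(s=7,f=16) a[fast]=10≠a[slow]=8 write a[8]=10 → slow++,fast++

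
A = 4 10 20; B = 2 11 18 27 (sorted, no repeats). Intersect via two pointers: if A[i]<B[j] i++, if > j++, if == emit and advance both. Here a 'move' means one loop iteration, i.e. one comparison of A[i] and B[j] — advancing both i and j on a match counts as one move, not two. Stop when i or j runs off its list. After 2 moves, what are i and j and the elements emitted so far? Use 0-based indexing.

i=1, j=1, emitted=[]

[i=0,j=0] 4>2 → j++
[i=0,j=1] 4<11 → i++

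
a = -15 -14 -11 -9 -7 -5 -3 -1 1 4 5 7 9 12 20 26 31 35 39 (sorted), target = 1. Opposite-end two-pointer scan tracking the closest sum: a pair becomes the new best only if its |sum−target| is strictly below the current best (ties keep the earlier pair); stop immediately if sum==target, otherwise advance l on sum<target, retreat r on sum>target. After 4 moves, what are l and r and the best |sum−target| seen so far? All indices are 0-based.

l=0, r=14, best |Δ|=10

[0,18] -15+39=24 d=23 * → r--
[0,17] -15+35=20 d=19 * → r--
[0,16] -15+31=16 d=15 * → r--
[0,15] -15+26=11 d=10 * → r--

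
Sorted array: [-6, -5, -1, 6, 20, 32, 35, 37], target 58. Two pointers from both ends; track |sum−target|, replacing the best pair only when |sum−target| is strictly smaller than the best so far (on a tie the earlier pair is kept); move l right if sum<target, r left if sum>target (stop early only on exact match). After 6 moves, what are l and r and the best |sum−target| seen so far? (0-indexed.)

l=5, r=6, best |Δ|=1

l=0 r=7: -6+37=31 d=27 *, l++
l=1 r=7: -5+37=32 d=26 *, l++
l=2 r=7: -1+37=36 d=22 *, l++
l=3 r=7: 6+37=43 d=15 *, l++
l=4 r=7: 20+37=57 d=1 *, l++
l=5 r=7: 32+37=69 d=11, r--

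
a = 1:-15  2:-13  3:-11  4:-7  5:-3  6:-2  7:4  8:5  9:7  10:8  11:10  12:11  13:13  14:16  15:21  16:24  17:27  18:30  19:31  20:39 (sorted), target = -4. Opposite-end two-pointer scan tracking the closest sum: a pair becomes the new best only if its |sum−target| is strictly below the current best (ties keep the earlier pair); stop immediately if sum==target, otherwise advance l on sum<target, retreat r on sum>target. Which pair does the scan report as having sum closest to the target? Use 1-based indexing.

pair (-15, 11) with sum -4 (|Δ|=0)

[1,20] -15+39=24 d=28 * → r--
[1,19] -15+31=16 d=20 * → r--
[1,18] -15+30=15 d=19 * → r--
[1,17] -15+27=12 d=16 * → r--
[1,16] -15+24=9 d=13 * → r--
[1,15] -15+21=6 d=10 * → r--
[1,14] -15+16=1 d=5 * → r--
[1,13] -15+13=-2 d=2 * → r--
[1,12] -15+11=-4 d=0 * → stop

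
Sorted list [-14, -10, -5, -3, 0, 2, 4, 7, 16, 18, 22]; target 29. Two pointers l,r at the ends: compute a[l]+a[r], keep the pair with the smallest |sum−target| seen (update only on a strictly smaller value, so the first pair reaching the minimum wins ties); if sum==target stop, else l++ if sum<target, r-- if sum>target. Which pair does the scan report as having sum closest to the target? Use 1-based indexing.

pair (7, 22) with sum 29 (|Δ|=0)

l=1 r=11: -14+22=8 d=21 *, l++
l=2 r=11: -10+22=12 d=17 *, l++
l=3 r=11: -5+22=17 d=12 *, l++
l=4 r=11: -3+22=19 d=10 *, l++
l=5 r=11: 0+22=22 d=7 *, l++
l=6 r=11: 2+22=24 d=5 *, l++
l=7 r=11: 4+22=26 d=3 *, l++
l=8 r=11: 7+22=29 d=0 *, stop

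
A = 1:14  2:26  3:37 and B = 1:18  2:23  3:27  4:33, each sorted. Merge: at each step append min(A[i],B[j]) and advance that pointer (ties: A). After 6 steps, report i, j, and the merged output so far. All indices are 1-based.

[i=1,j=1] A[i]=14<=B[j]=18 take 14 → i++
[i=2,j=1] A[i]=26>B[j]=18 take 18 → j++
[i=2,j=2] A[i]=26>B[j]=23 take 23 → j++
[i=2,j=3] A[i]=26<=B[j]=27 take 26 → i++
[i=3,j=3] A[i]=37>B[j]=27 take 27 → j++
[i=3,j=4] A[i]=37>B[j]=33 take 33 → j++

i=3, j=5, merged so far=[14, 18, 23, 26, 27, 33]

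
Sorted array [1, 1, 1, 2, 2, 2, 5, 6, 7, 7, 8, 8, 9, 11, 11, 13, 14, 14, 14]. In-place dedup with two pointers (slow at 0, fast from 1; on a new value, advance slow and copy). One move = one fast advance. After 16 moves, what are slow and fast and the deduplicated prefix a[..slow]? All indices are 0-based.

(s=0,f=1) a[fast]=1=a[slow] dup → fast++
(s=0,f=2) a[fast]=1=a[slow] dup → fast++
(s=0,f=3) a[fast]=2≠a[slow]=1 write a[1]=2 → slow++,fast++
(s=1,f=4) a[fast]=2=a[slow] dup → fast++
(s=1,f=5) a[fast]=2=a[slow] dup → fast++
(s=1,f=6) a[fast]=5≠a[slow]=2 write a[2]=5 → slow++,fast++
(s=2,f=7) a[fast]=6≠a[slow]=5 write a[3]=6 → slow++,fast++
(s=3,f=8) a[fast]=7≠a[slow]=6 write a[4]=7 → slow++,fast++
(s=4,f=9) a[fast]=7=a[slow] dup → fast++
(s=4,f=10) a[fast]=8≠a[slow]=7 write a[5]=8 → slow++,fast++
(s=5,f=11) a[fast]=8=a[slow] dup → fast++
(s=5,f=12) a[fast]=9≠a[slow]=8 write a[6]=9 → slow++,fast++
(s=6,f=13) a[fast]=11≠a[slow]=9 write a[7]=11 → slow++,fast++
(s=7,f=14) a[fast]=11=a[slow] dup → fast++
(s=7,f=15) a[fast]=13≠a[slow]=11 write a[8]=13 → slow++,fast++
(s=8,f=16) a[fast]=14≠a[slow]=13 write a[9]=14 → slow++,fast++

slow=9, fast=17, prefix=[1, 2, 5, 6, 7, 8, 9, 11, 13, 14]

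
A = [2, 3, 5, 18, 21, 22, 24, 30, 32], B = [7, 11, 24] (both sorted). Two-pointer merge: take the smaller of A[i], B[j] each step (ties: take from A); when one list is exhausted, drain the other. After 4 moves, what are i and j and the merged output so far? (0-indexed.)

[i=0,j=0] A[i]=2<=B[j]=7 take 2 → i++
[i=1,j=0] A[i]=3<=B[j]=7 take 3 → i++
[i=2,j=0] A[i]=5<=B[j]=7 take 5 → i++
[i=3,j=0] A[i]=18>B[j]=7 take 7 → j++

i=3, j=1, merged so far=[2, 3, 5, 7]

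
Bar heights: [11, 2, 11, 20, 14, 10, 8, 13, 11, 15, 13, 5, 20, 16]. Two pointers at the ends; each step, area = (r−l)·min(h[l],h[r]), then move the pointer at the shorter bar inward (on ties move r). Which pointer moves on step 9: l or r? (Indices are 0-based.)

[0,13] min(11,16)*13=143 best=143 * → l++
[1,13] min(2,16)*12=24 best=143 → l++
[2,13] min(11,16)*11=121 best=143 → l++
[3,13] min(20,16)*10=160 best=160 * → r--
[3,12] min(20,20)*9=180 best=180 * → r--
[3,11] min(20,5)*8=40 best=180 → r--
[3,10] min(20,13)*7=91 best=180 → r--
[3,9] min(20,15)*6=90 best=180 → r--
[3,8] min(20,11)*5=55 best=180 → r--

r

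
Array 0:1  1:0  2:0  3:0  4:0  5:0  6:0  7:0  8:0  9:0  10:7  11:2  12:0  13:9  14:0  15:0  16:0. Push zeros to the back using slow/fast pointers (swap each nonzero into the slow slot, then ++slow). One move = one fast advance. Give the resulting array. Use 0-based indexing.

slow=0 fast=0: a[fast]=1≠0 swap→a[0]=1, slow++,fast++
slow=1 fast=1: a[fast]=0, fast++
slow=1 fast=2: a[fast]=0, fast++
slow=1 fast=3: a[fast]=0, fast++
slow=1 fast=4: a[fast]=0, fast++
slow=1 fast=5: a[fast]=0, fast++
slow=1 fast=6: a[fast]=0, fast++
slow=1 fast=7: a[fast]=0, fast++
slow=1 fast=8: a[fast]=0, fast++
slow=1 fast=9: a[fast]=0, fast++
slow=1 fast=10: a[fast]=7≠0 swap→a[1]=7, slow++,fast++
slow=2 fast=11: a[fast]=2≠0 swap→a[2]=2, slow++,fast++
slow=3 fast=12: a[fast]=0, fast++
slow=3 fast=13: a[fast]=9≠0 swap→a[3]=9, slow++,fast++
slow=4 fast=14: a[fast]=0, fast++
slow=4 fast=15: a[fast]=0, fast++
slow=4 fast=16: a[fast]=0, fast++

[1, 7, 2, 9, 0, 0, 0, 0, 0, 0, 0, 0, 0, 0, 0, 0, 0]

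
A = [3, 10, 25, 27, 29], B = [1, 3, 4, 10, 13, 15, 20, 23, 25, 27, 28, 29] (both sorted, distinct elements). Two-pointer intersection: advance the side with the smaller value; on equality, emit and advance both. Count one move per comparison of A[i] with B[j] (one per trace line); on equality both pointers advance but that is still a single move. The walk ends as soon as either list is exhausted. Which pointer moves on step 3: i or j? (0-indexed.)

j

[i=0,j=0] 3>1 → j++
[i=0,j=1] 3==3 emit → i++,j++
[i=1,j=2] 10>4 → j++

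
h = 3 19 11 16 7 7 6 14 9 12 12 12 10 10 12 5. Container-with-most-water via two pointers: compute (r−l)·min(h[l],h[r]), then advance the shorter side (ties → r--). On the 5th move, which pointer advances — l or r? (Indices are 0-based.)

r

[0,15] min(3,5)*15=45 best=45 * → l++
[1,15] min(19,5)*14=70 best=70 * → r--
[1,14] min(19,12)*13=156 best=156 * → r--
[1,13] min(19,10)*12=120 best=156 → r--
[1,12] min(19,10)*11=110 best=156 → r--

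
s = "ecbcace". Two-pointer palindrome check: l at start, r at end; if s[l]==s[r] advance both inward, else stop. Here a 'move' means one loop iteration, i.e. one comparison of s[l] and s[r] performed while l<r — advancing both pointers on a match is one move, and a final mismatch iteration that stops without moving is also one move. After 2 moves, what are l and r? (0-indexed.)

[0,6] 'e'=='e' → l++,r--
[1,5] 'c'=='c' → l++,r--

l=2, r=4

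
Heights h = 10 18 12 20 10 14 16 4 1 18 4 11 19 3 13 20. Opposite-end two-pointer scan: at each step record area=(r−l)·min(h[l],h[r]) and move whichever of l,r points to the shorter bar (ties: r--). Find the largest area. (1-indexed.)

max area = 252

l=1 r=16: min(10,20)*15=150 best=150 *, l++
l=2 r=16: min(18,20)*14=252 best=252 *, l++
l=3 r=16: min(12,20)*13=156 best=252, l++
l=4 r=16: min(20,20)*12=240 best=252, r--
l=4 r=15: min(20,13)*11=143 best=252, r--
l=4 r=14: min(20,3)*10=30 best=252, r--
l=4 r=13: min(20,19)*9=171 best=252, r--
l=4 r=12: min(20,11)*8=88 best=252, r--
l=4 r=11: min(20,4)*7=28 best=252, r--
l=4 r=10: min(20,18)*6=108 best=252, r--
l=4 r=9: min(20,1)*5=5 best=252, r--
l=4 r=8: min(20,4)*4=16 best=252, r--
l=4 r=7: min(20,16)*3=48 best=252, r--
l=4 r=6: min(20,14)*2=28 best=252, r--
l=4 r=5: min(20,10)*1=10 best=252, r--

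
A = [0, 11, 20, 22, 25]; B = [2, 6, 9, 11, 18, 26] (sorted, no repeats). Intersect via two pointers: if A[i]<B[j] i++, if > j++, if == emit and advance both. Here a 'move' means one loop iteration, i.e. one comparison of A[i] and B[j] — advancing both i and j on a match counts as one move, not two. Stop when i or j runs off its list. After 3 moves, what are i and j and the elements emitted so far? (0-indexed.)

i=1, j=2, emitted=[]

[i=0,j=0] 0<2 → i++
[i=1,j=0] 11>2 → j++
[i=1,j=1] 11>6 → j++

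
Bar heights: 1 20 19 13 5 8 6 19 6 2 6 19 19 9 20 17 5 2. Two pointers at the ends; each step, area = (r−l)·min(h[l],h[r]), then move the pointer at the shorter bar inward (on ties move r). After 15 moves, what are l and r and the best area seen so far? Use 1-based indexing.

l=1 r=18: min(1,2)*17=17 best=17 *, l++
l=2 r=18: min(20,2)*16=32 best=32 *, r--
l=2 r=17: min(20,5)*15=75 best=75 *, r--
l=2 r=16: min(20,17)*14=238 best=238 *, r--
l=2 r=15: min(20,20)*13=260 best=260 *, r--
l=2 r=14: min(20,9)*12=108 best=260, r--
l=2 r=13: min(20,19)*11=209 best=260, r--
l=2 r=12: min(20,19)*10=190 best=260, r--
l=2 r=11: min(20,6)*9=54 best=260, r--
l=2 r=10: min(20,2)*8=16 best=260, r--
l=2 r=9: min(20,6)*7=42 best=260, r--
l=2 r=8: min(20,19)*6=114 best=260, r--
l=2 r=7: min(20,6)*5=30 best=260, r--
l=2 r=6: min(20,8)*4=32 best=260, r--
l=2 r=5: min(20,5)*3=15 best=260, r--

l=2, r=4, best area=260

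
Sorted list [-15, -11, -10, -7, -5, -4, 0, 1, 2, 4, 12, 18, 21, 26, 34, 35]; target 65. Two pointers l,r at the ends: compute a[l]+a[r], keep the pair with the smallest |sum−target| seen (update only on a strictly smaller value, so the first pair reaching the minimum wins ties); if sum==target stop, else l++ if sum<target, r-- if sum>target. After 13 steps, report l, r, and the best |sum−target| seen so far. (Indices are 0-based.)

l=0 r=15: -15+35=20 d=45 *, l++
l=1 r=15: -11+35=24 d=41 *, l++
l=2 r=15: -10+35=25 d=40 *, l++
l=3 r=15: -7+35=28 d=37 *, l++
l=4 r=15: -5+35=30 d=35 *, l++
l=5 r=15: -4+35=31 d=34 *, l++
l=6 r=15: 0+35=35 d=30 *, l++
l=7 r=15: 1+35=36 d=29 *, l++
l=8 r=15: 2+35=37 d=28 *, l++
l=9 r=15: 4+35=39 d=26 *, l++
l=10 r=15: 12+35=47 d=18 *, l++
l=11 r=15: 18+35=53 d=12 *, l++
l=12 r=15: 21+35=56 d=9 *, l++

l=13, r=15, best |Δ|=9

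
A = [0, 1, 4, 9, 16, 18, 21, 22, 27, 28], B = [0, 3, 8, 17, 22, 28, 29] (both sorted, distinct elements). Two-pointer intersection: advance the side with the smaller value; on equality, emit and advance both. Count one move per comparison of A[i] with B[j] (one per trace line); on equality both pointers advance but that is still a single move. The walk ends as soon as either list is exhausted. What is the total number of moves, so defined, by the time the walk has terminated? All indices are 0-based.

13 moves

i=0 j=0: 0==0 emit, i++,j++
i=1 j=1: 1<3, i++
i=2 j=1: 4>3, j++
i=2 j=2: 4<8, i++
i=3 j=2: 9>8, j++
i=3 j=3: 9<17, i++
i=4 j=3: 16<17, i++
i=5 j=3: 18>17, j++
i=5 j=4: 18<22, i++
i=6 j=4: 21<22, i++
i=7 j=4: 22==22 emit, i++,j++
i=8 j=5: 27<28, i++
i=9 j=5: 28==28 emit, i++,j++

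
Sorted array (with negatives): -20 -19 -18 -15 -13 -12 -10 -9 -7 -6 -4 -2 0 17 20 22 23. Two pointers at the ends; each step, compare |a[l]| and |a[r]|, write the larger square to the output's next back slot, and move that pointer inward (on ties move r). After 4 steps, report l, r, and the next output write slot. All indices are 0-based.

l=1, r=13, next write slot=12

l=0 r=16: |-20|<=|23| out[16]=529, r--
l=0 r=15: |-20|<=|22| out[15]=484, r--
l=0 r=14: |-20|<=|20| out[14]=400, r--
l=0 r=13: |-20|>|17| out[13]=400, l++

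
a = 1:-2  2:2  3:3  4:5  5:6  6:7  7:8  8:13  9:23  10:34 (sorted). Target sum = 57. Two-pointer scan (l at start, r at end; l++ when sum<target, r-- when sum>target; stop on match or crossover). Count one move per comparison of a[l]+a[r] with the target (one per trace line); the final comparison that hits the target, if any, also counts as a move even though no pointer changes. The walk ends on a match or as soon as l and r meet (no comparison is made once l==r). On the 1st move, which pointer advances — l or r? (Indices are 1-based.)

l=1 r=10: -2+34=32 <57, l++

l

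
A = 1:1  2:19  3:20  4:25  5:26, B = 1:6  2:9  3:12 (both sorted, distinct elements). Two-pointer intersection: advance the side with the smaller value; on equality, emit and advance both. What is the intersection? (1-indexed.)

intersection = []

[i=1,j=1] 1<6 → i++
[i=2,j=1] 19>6 → j++
[i=2,j=2] 19>9 → j++
[i=2,j=3] 19>12 → j++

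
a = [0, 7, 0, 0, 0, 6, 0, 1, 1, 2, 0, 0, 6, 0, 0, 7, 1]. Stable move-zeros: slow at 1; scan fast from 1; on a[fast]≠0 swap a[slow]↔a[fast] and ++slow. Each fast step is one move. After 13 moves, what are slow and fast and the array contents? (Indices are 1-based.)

slow=1 fast=1: a[fast]=0, fast++
slow=1 fast=2: a[fast]=7≠0 swap→a[1]=7, slow++,fast++
slow=2 fast=3: a[fast]=0, fast++
slow=2 fast=4: a[fast]=0, fast++
slow=2 fast=5: a[fast]=0, fast++
slow=2 fast=6: a[fast]=6≠0 swap→a[2]=6, slow++,fast++
slow=3 fast=7: a[fast]=0, fast++
slow=3 fast=8: a[fast]=1≠0 swap→a[3]=1, slow++,fast++
slow=4 fast=9: a[fast]=1≠0 swap→a[4]=1, slow++,fast++
slow=5 fast=10: a[fast]=2≠0 swap→a[5]=2, slow++,fast++
slow=6 fast=11: a[fast]=0, fast++
slow=6 fast=12: a[fast]=0, fast++
slow=6 fast=13: a[fast]=6≠0 swap→a[6]=6, slow++,fast++

slow=7, fast=14, a=[7, 6, 1, 1, 2, 6, 0, 0, 0, 0, 0, 0, 0, 0, 0, 7, 1]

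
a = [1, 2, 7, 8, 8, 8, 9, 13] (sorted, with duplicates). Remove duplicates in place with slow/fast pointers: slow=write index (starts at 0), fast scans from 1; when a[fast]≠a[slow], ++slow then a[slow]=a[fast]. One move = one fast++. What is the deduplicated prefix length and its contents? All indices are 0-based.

length 6; prefix = [1, 2, 7, 8, 9, 13]

(s=0,f=1) a[fast]=2≠a[slow]=1 write a[1]=2 → slow++,fast++
(s=1,f=2) a[fast]=7≠a[slow]=2 write a[2]=7 → slow++,fast++
(s=2,f=3) a[fast]=8≠a[slow]=7 write a[3]=8 → slow++,fast++
(s=3,f=4) a[fast]=8=a[slow] dup → fast++
(s=3,f=5) a[fast]=8=a[slow] dup → fast++
(s=3,f=6) a[fast]=9≠a[slow]=8 write a[4]=9 → slow++,fast++
(s=4,f=7) a[fast]=13≠a[slow]=9 write a[5]=13 → slow++,fast++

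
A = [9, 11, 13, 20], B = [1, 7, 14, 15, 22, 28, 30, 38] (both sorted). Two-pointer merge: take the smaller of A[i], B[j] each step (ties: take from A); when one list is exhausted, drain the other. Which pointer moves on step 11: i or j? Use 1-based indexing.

j

[i=1,j=1] A[i]=9>B[j]=1 take 1 → j++
[i=1,j=2] A[i]=9>B[j]=7 take 7 → j++
[i=1,j=3] A[i]=9<=B[j]=14 take 9 → i++
[i=2,j=3] A[i]=11<=B[j]=14 take 11 → i++
[i=3,j=3] A[i]=13<=B[j]=14 take 13 → i++
[i=4,j=3] A[i]=20>B[j]=14 take 14 → j++
[i=4,j=4] A[i]=20>B[j]=15 take 15 → j++
[i=4,j=5] A[i]=20<=B[j]=22 take 20 → i++
[i=5,j=5] A done, take B[j]=22 → j++
[i=5,j=6] A done, take B[j]=28 → j++
[i=5,j=7] A done, take B[j]=30 → j++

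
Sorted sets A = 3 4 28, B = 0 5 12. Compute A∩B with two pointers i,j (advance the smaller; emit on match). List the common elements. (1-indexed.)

intersection = []

i=1 j=1: 3>0, j++
i=1 j=2: 3<5, i++
i=2 j=2: 4<5, i++
i=3 j=2: 28>5, j++
i=3 j=3: 28>12, j++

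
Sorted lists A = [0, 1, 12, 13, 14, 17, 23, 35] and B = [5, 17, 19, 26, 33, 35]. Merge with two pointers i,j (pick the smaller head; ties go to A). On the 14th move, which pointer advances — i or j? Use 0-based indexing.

[i=0,j=0] A[i]=0<=B[j]=5 take 0 → i++
[i=1,j=0] A[i]=1<=B[j]=5 take 1 → i++
[i=2,j=0] A[i]=12>B[j]=5 take 5 → j++
[i=2,j=1] A[i]=12<=B[j]=17 take 12 → i++
[i=3,j=1] A[i]=13<=B[j]=17 take 13 → i++
[i=4,j=1] A[i]=14<=B[j]=17 take 14 → i++
[i=5,j=1] A[i]=17<=B[j]=17 take 17 → i++
[i=6,j=1] A[i]=23>B[j]=17 take 17 → j++
[i=6,j=2] A[i]=23>B[j]=19 take 19 → j++
[i=6,j=3] A[i]=23<=B[j]=26 take 23 → i++
[i=7,j=3] A[i]=35>B[j]=26 take 26 → j++
[i=7,j=4] A[i]=35>B[j]=33 take 33 → j++
[i=7,j=5] A[i]=35<=B[j]=35 take 35 → i++
[i=8,j=5] A done, take B[j]=35 → j++

j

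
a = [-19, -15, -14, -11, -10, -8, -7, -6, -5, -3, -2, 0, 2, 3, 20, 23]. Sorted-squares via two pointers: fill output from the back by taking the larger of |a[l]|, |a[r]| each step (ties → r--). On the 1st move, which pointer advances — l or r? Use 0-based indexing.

l=0 r=15: |-19|<=|23| out[15]=529, r--

r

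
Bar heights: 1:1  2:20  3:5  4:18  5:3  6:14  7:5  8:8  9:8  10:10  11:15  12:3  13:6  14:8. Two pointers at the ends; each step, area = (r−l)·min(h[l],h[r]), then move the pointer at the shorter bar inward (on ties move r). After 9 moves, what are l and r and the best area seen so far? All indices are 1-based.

[1,14] min(1,8)*13=13 best=13 * → l++
[2,14] min(20,8)*12=96 best=96 * → r--
[2,13] min(20,6)*11=66 best=96 → r--
[2,12] min(20,3)*10=30 best=96 → r--
[2,11] min(20,15)*9=135 best=135 * → r--
[2,10] min(20,10)*8=80 best=135 → r--
[2,9] min(20,8)*7=56 best=135 → r--
[2,8] min(20,8)*6=48 best=135 → r--
[2,7] min(20,5)*5=25 best=135 → r--

l=2, r=6, best area=135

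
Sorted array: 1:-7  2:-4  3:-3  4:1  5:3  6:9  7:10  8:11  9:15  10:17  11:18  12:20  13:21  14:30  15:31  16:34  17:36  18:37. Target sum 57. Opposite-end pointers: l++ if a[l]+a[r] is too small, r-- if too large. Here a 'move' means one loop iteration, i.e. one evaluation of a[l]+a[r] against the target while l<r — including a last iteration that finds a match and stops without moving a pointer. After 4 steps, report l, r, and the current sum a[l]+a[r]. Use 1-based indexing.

l=5, r=18, sum=40

l=1 r=18: -7+37=30 <57, l++
l=2 r=18: -4+37=33 <57, l++
l=3 r=18: -3+37=34 <57, l++
l=4 r=18: 1+37=38 <57, l++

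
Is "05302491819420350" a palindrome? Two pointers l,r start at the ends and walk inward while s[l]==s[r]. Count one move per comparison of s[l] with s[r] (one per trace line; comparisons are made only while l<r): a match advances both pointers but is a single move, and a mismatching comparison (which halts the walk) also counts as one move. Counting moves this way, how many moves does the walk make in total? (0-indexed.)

8 moves

[0,16] '0'=='0' → l++,r--
[1,15] '5'=='5' → l++,r--
[2,14] '3'=='3' → l++,r--
[3,13] '0'=='0' → l++,r--
[4,12] '2'=='2' → l++,r--
[5,11] '4'=='4' → l++,r--
[6,10] '9'=='9' → l++,r--
[7,9] '1'=='1' → l++,r--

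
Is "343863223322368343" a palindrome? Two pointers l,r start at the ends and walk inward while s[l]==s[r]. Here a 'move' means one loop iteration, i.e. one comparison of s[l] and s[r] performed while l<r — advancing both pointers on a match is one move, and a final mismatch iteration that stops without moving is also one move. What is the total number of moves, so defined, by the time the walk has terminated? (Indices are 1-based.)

[1,18] '3'=='3' → l++,r--
[2,17] '4'=='4' → l++,r--
[3,16] '3'=='3' → l++,r--
[4,15] '8'=='8' → l++,r--
[5,14] '6'=='6' → l++,r--
[6,13] '3'=='3' → l++,r--
[7,12] '2'=='2' → l++,r--
[8,11] '2'=='2' → l++,r--
[9,10] '3'=='3' → l++,r--

9 moves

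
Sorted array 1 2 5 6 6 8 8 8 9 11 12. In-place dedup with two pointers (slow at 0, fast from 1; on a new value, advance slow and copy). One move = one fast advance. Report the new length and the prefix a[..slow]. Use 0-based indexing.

slow=0 fast=1: a[fast]=2≠a[slow]=1 write a[1]=2, slow++,fast++
slow=1 fast=2: a[fast]=5≠a[slow]=2 write a[2]=5, slow++,fast++
slow=2 fast=3: a[fast]=6≠a[slow]=5 write a[3]=6, slow++,fast++
slow=3 fast=4: a[fast]=6=a[slow] dup, fast++
slow=3 fast=5: a[fast]=8≠a[slow]=6 write a[4]=8, slow++,fast++
slow=4 fast=6: a[fast]=8=a[slow] dup, fast++
slow=4 fast=7: a[fast]=8=a[slow] dup, fast++
slow=4 fast=8: a[fast]=9≠a[slow]=8 write a[5]=9, slow++,fast++
slow=5 fast=9: a[fast]=11≠a[slow]=9 write a[6]=11, slow++,fast++
slow=6 fast=10: a[fast]=12≠a[slow]=11 write a[7]=12, slow++,fast++

length 8; prefix = [1, 2, 5, 6, 8, 9, 11, 12]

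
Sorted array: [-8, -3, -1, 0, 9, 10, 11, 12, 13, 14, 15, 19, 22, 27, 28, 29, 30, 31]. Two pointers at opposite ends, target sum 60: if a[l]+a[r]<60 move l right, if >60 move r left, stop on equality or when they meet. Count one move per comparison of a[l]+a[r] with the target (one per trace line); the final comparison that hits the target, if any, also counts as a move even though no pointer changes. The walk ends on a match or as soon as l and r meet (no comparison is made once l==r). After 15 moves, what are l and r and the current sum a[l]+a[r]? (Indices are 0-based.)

l=15, r=17, sum=60

l=0 r=17: -8+31=23 <60, l++
l=1 r=17: -3+31=28 <60, l++
l=2 r=17: -1+31=30 <60, l++
l=3 r=17: 0+31=31 <60, l++
l=4 r=17: 9+31=40 <60, l++
l=5 r=17: 10+31=41 <60, l++
l=6 r=17: 11+31=42 <60, l++
l=7 r=17: 12+31=43 <60, l++
l=8 r=17: 13+31=44 <60, l++
l=9 r=17: 14+31=45 <60, l++
l=10 r=17: 15+31=46 <60, l++
l=11 r=17: 19+31=50 <60, l++
l=12 r=17: 22+31=53 <60, l++
l=13 r=17: 27+31=58 <60, l++
l=14 r=17: 28+31=59 <60, l++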